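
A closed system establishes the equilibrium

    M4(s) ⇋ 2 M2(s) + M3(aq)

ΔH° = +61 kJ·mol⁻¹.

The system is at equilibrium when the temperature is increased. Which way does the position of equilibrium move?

right

The forward reaction is endothermic. Raising T favours the endothermic direction — shift to the right.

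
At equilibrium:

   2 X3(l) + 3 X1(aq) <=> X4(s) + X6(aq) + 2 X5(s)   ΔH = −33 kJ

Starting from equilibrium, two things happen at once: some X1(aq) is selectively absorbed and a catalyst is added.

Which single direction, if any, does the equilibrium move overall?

Removing X1 (aq), a reactant, drives the reaction to the left.
A catalyst speeds both forward and reverse rates equally; it changes neither Q nor K — no shift from this change.
Only the nonzero effect(s) matter; the net shift is to the left.

left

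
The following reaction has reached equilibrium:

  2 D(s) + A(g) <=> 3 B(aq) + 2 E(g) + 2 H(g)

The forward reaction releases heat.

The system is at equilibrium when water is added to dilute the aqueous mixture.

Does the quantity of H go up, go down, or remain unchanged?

increases

Dilution lowers every aqueous concentration by the same factor. Δn_aq = 3 − 0 = +3, so the system shifts toward the side with more dissolved moles — to the right.
The net shift is to the right. H is a product, so its amount increases.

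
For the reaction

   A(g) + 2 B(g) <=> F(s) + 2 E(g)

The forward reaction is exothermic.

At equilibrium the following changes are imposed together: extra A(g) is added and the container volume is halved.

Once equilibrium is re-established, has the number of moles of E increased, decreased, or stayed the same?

Adding A (g), a reactant, drives the reaction to the right.
Gas moles: reactants 3, products 2 (Δn_gas = -1). Compression shifts the system toward the side with fewer moles of gas — to the right.
The net shift is to the right. E is a product, so its amount increases.

increases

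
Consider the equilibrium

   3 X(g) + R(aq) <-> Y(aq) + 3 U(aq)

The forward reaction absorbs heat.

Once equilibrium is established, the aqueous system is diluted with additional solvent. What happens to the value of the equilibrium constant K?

unchanged

The equilibrium constant depends only on temperature. This perturbation may move the position of equilibrium, but since T is unchanged, K itself is unchanged.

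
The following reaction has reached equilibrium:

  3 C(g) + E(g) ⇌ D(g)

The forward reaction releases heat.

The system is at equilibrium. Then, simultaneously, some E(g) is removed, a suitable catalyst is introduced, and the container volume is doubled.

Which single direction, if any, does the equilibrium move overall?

Removing E (g), a reactant, drives the reaction to the left.
A catalyst speeds both forward and reverse rates equally; it changes neither Q nor K — no shift from this change.
Gas moles: reactants 4, products 1 (Δn_gas = -3). Expansion shifts the system toward the side with more moles of gas — to the left.
Only the nonzero effect(s) matter; the net shift is to the left.

left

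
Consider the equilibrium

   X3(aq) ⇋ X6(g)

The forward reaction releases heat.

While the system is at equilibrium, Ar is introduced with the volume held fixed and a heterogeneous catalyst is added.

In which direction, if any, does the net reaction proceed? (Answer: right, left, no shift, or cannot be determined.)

no shift

At constant volume, adding an inert gas leaves every reacting species' partial pressure unchanged, so Q is unchanged — no shift from this change.
A catalyst speeds both forward and reverse rates equally; it changes neither Q nor K — no shift from this change.
None of the changes alters Q relative to K, so there is no net shift.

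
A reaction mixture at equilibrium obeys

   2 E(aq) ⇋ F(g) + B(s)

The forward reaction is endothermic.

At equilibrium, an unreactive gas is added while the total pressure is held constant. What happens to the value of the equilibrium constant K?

The equilibrium constant depends only on temperature. This perturbation may move the position of equilibrium, but since T is unchanged, K itself is unchanged.

unchanged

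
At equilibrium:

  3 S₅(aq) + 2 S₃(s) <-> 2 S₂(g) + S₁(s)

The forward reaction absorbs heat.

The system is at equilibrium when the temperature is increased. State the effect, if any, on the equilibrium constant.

increases

K depends on temperature via the van 't Hoff relation. The forward reaction is endothermic, so raising T increases K.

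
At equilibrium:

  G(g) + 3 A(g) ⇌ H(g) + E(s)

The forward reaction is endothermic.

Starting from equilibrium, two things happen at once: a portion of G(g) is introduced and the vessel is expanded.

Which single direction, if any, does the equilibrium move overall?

Adding G (g), a reactant, drives the reaction to the right.
Gas moles: reactants 4, products 1 (Δn_gas = -3). Expansion shifts the system toward the side with more moles of gas — to the left.
The individual effects push in opposite directions; without quantitative information the net direction cannot be determined.

cannot be determined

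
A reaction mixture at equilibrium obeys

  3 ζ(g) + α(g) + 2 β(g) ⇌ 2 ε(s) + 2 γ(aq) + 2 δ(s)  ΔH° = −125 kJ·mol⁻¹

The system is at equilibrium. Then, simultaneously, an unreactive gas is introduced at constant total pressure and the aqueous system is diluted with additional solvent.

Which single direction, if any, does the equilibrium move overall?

Adding inert gas at constant total pressure expands the volume and lowers every reacting partial pressure. With Δn_gas = 0 − 6 = -6, Q moves away from K toward the side with fewer gas moles, so the system shifts toward the side with more gas moles — to the left.
Dilution lowers every aqueous concentration by the same factor. Δn_aq = 2 − 0 = +2, so the system shifts toward the side with more dissolved moles — to the right.
The individual effects push in opposite directions; without quantitative information the net direction cannot be determined.

cannot be determined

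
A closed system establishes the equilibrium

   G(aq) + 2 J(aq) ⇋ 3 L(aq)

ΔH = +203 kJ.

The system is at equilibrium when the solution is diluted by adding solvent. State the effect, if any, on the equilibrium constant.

The equilibrium constant depends only on temperature. This perturbation changes neither the position of equilibrium nor K.

unchanged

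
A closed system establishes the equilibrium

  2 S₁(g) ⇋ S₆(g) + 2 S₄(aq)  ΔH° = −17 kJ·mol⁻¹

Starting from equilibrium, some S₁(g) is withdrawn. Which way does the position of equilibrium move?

Removing S₁ (g), a reactant, drives the reaction to the left.

left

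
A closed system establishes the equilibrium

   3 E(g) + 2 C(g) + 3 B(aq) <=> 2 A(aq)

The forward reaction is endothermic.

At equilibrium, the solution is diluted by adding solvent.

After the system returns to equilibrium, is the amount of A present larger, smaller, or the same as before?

decreases

Dilution lowers every aqueous concentration by the same factor. Δn_aq = 2 − 3 = -1, so the system shifts toward the side with more dissolved moles — to the left.
The net shift is to the left. A is a product, so its amount decreases.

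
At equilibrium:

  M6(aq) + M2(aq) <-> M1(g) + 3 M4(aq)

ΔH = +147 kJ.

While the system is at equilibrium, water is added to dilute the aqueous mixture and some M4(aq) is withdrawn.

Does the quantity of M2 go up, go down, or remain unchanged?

Dilution lowers every aqueous concentration by the same factor. Δn_aq = 3 − 2 = +1, so the system shifts toward the side with more dissolved moles — to the right.
Removing M4 (aq), a product, drives the reaction to the right.
The net shift is to the right. M2 is a reactant, so its amount decreases.

decreases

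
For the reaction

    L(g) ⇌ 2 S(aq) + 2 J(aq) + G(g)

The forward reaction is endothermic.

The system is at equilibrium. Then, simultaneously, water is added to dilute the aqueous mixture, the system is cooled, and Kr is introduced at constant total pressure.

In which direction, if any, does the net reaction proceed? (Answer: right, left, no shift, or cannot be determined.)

Dilution lowers every aqueous concentration by the same factor. Δn_aq = 4 − 0 = +4, so the system shifts toward the side with more dissolved moles — to the right.
The forward reaction is endothermic. Lowering T favours the exothermic direction — shift to the left.
Adding inert gas at constant total pressure expands the volume, scaling every reacting partial pressure by the same factor. Δn_gas = 1 − 1 = 0, so Q is unchanged — no shift.
The individual effects push in opposite directions; without quantitative information the net direction cannot be determined.

cannot be determined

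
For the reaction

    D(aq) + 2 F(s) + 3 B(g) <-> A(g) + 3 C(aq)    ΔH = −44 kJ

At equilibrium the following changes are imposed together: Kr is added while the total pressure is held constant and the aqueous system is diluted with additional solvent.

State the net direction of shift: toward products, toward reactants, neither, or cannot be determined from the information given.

Adding inert gas at constant total pressure expands the volume and lowers every reacting partial pressure. With Δn_gas = 1 − 3 = -2, Q moves away from K toward the side with fewer gas moles, so the system shifts toward the side with more gas moles — to the left.
Dilution lowers every aqueous concentration by the same factor. Δn_aq = 3 − 1 = +2, so the system shifts toward the side with more dissolved moles — to the right.
The individual effects push in opposite directions; without quantitative information the net direction cannot be determined.

cannot be determined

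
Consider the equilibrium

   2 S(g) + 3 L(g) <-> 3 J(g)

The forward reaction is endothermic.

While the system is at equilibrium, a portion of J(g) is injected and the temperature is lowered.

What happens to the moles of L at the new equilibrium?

Adding J (g), a product, drives the reaction to the left.
The forward reaction is endothermic. Lowering T favours the exothermic direction — shift to the left.
The net shift is to the left. L is a reactant, so its amount increases.

increases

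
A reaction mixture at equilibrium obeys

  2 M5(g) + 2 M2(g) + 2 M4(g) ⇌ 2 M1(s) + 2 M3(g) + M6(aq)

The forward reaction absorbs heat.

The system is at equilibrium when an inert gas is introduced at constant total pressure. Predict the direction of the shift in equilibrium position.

Adding inert gas at constant total pressure expands the volume and lowers every reacting partial pressure. With Δn_gas = 2 − 6 = -4, Q moves away from K toward the side with fewer gas moles, so the system shifts toward the side with more gas moles — to the left.

left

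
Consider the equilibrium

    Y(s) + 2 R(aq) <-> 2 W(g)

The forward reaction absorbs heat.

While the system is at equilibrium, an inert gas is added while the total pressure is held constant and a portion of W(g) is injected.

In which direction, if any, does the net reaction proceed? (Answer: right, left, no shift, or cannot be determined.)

Adding inert gas at constant total pressure expands the volume and lowers every reacting partial pressure. With Δn_gas = 2 − 0 = +2, Q moves away from K toward the side with fewer gas moles, so the system shifts toward the side with more gas moles — to the right.
Adding W (g), a product, drives the reaction to the left.
The individual effects push in opposite directions; without quantitative information the net direction cannot be determined.

cannot be determined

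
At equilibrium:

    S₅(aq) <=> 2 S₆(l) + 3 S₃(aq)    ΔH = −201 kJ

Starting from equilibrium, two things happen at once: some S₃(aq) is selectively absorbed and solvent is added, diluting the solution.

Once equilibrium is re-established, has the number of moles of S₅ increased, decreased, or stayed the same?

Removing S₃ (aq), a product, drives the reaction to the right.
Dilution lowers every aqueous concentration by the same factor. Δn_aq = 3 − 1 = +2, so the system shifts toward the side with more dissolved moles — to the right.
The net shift is to the right. S₅ is a reactant, so its amount decreases.

decreases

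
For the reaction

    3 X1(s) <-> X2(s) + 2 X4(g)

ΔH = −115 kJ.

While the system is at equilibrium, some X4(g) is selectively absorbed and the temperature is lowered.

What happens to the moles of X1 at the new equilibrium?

Removing X4 (g), a product, drives the reaction to the right.
The forward reaction is exothermic. Lowering T favours the exothermic direction — shift to the right.
The net shift is to the right. X1 is a reactant, so its amount decreases.

decreases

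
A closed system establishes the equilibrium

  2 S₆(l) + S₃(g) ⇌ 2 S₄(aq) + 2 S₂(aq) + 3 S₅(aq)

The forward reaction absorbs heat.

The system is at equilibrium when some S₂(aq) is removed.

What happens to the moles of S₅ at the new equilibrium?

Removing S₂ (aq), a product, drives the reaction to the right.
The net shift is to the right. S₅ is a product, so its amount increases.

increases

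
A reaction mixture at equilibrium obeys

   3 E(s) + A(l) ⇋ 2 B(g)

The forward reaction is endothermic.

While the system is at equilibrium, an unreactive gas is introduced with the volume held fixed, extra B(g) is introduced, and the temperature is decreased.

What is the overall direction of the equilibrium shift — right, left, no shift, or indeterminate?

At constant volume, adding an inert gas leaves every reacting species' partial pressure unchanged, so Q is unchanged — no shift from this change.
Adding B (g), a product, drives the reaction to the left.
The forward reaction is endothermic. Lowering T favours the exothermic direction — shift to the left.
Only the nonzero effect(s) matter; the net shift is to the left.

left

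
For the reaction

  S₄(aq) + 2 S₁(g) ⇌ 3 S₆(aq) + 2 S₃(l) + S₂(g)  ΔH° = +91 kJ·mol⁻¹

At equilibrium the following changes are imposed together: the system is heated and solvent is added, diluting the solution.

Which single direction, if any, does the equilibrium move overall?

right

The forward reaction is endothermic. Raising T favours the endothermic direction — shift to the right.
Dilution lowers every aqueous concentration by the same factor. Δn_aq = 3 − 1 = +2, so the system shifts toward the side with more dissolved moles — to the right.
All effects act in the same direction — net shift to the right.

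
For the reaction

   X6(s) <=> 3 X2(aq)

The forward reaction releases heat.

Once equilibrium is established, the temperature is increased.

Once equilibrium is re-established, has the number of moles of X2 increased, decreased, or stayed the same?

The forward reaction is exothermic. Raising T favours the endothermic direction — shift to the left.
The net shift is to the left. X2 is a product, so its amount decreases.

decreases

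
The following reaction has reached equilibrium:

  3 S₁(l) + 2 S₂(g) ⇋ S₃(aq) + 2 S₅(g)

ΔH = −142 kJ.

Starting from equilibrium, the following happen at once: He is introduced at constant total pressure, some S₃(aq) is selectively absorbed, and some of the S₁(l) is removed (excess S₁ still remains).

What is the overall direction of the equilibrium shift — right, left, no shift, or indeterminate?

right

Adding inert gas at constant total pressure expands the volume, scaling every reacting partial pressure by the same factor. Δn_gas = 2 − 2 = 0, so Q is unchanged — no shift.
Removing S₃ (aq), a product, drives the reaction to the right.
S₁ is a pure liquid; its activity is 1 regardless of amount, so Q is unaffected — no shift from this change.
Only the nonzero effect(s) matter; the net shift is to the right.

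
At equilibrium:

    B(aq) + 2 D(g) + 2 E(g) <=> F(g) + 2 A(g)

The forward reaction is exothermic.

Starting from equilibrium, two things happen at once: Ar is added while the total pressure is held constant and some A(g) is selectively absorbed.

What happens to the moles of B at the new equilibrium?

cannot be determined

Adding inert gas at constant total pressure expands the volume and lowers every reacting partial pressure. With Δn_gas = 3 − 4 = -1, Q moves away from K toward the side with fewer gas moles, so the system shifts toward the side with more gas moles — to the left.
Removing A (g), a product, drives the reaction to the right.
The two effects oppose each other, so the net shift — and hence the change in B — cannot be determined from the given information.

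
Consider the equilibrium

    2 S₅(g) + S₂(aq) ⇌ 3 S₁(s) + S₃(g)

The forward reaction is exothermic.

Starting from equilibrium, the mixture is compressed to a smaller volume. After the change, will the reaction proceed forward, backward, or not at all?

Gas moles: reactants 2, products 1 (Δn_gas = -1). Compression shifts the system toward the side with fewer moles of gas — to the right.

right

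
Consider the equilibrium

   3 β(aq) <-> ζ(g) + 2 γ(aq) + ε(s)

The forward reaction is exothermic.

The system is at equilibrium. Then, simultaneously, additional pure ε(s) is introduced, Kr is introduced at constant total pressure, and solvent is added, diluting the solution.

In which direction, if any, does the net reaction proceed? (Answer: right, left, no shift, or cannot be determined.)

ε is a pure solid; its activity is 1 regardless of amount, so Q is unaffected — no shift from this change.
Adding inert gas at constant total pressure expands the volume and lowers every reacting partial pressure. With Δn_gas = 1 − 0 = +1, Q moves away from K toward the side with fewer gas moles, so the system shifts toward the side with more gas moles — to the right.
Dilution lowers every aqueous concentration by the same factor. Δn_aq = 2 − 3 = -1, so the system shifts toward the side with more dissolved moles — to the left.
The individual effects push in opposite directions; without quantitative information the net direction cannot be determined.

cannot be determined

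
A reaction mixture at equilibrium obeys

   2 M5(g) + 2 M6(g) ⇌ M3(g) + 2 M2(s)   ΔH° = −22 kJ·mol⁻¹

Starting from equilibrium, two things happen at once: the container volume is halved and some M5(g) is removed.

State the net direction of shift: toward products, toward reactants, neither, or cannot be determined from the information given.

Gas moles: reactants 4, products 1 (Δn_gas = -3). Compression shifts the system toward the side with fewer moles of gas — to the right.
Removing M5 (g), a reactant, drives the reaction to the left.
The individual effects push in opposite directions; without quantitative information the net direction cannot be determined.

cannot be determined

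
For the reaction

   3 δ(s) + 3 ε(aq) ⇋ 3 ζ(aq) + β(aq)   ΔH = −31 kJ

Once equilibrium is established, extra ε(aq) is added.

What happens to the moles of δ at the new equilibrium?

decreases

Adding ε (aq), a reactant, drives the reaction to the right.
The net shift is to the right. δ is a reactant, so its amount decreases.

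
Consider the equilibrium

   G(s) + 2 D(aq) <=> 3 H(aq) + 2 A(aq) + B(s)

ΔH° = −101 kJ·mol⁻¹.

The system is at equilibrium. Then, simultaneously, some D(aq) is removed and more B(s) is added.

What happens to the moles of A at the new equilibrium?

Removing D (aq), a reactant, drives the reaction to the left.
B is a pure solid; its activity is 1 regardless of amount, so Q is unaffected — no shift from this change.
The net shift is to the left. A is a product, so its amount decreases.

decreases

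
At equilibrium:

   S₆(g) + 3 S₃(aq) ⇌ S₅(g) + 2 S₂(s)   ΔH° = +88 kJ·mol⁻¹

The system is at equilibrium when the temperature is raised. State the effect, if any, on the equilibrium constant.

K depends on temperature via the van 't Hoff relation. The forward reaction is endothermic, so raising T increases K.

increases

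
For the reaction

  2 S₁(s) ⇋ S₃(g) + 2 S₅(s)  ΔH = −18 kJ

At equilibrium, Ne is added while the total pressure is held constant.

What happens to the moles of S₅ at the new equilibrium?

increases

Adding inert gas at constant total pressure expands the volume and lowers every reacting partial pressure. With Δn_gas = 1 − 0 = +1, Q moves away from K toward the side with fewer gas moles, so the system shifts toward the side with more gas moles — to the right.
The net shift is to the right. S₅ is a product, so its amount increases.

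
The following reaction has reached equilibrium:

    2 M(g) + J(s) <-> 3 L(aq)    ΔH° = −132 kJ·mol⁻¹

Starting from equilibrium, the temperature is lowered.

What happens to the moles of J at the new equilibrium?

The forward reaction is exothermic. Lowering T favours the exothermic direction — shift to the right.
The net shift is to the right. J is a reactant, so its amount decreases.

decreases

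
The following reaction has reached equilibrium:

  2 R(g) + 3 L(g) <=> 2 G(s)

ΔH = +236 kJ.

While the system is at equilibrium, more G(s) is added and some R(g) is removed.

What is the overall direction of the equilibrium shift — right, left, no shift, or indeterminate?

left

G is a pure solid; its activity is 1 regardless of amount, so Q is unaffected — no shift from this change.
Removing R (g), a reactant, drives the reaction to the left.
Only the nonzero effect(s) matter; the net shift is to the left.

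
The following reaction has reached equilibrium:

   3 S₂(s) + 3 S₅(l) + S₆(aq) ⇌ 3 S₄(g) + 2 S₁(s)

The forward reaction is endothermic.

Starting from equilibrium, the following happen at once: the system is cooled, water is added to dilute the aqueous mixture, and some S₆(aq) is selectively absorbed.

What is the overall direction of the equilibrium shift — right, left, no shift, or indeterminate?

left

The forward reaction is endothermic. Lowering T favours the exothermic direction — shift to the left.
Dilution lowers every aqueous concentration by the same factor. Δn_aq = 0 − 1 = -1, so the system shifts toward the side with more dissolved moles — to the left.
Removing S₆ (aq), a reactant, drives the reaction to the left.
All effects act in the same direction — net shift to the left.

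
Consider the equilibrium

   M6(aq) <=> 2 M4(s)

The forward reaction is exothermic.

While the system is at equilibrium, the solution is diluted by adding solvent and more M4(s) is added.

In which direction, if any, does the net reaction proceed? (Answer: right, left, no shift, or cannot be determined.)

left

Dilution lowers every aqueous concentration by the same factor. Δn_aq = 0 − 1 = -1, so the system shifts toward the side with more dissolved moles — to the left.
M4 is a pure solid; its activity is 1 regardless of amount, so Q is unaffected — no shift from this change.
Only the nonzero effect(s) matter; the net shift is to the left.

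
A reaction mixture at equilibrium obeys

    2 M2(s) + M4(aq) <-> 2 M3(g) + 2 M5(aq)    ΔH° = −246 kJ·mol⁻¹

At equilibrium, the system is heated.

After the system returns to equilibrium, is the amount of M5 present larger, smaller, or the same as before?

decreases

The forward reaction is exothermic. Raising T favours the endothermic direction — shift to the left.
The net shift is to the left. M5 is a product, so its amount decreases.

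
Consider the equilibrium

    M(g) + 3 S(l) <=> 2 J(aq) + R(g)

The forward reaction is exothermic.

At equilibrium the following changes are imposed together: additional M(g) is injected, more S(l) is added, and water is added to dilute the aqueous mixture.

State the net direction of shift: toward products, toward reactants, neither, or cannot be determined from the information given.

Adding M (g), a reactant, drives the reaction to the right.
S is a pure liquid; its activity is 1 regardless of amount, so Q is unaffected — no shift from this change.
Dilution lowers every aqueous concentration by the same factor. Δn_aq = 2 − 0 = +2, so the system shifts toward the side with more dissolved moles — to the right.
Only the nonzero effect(s) matter; the net shift is to the right.

right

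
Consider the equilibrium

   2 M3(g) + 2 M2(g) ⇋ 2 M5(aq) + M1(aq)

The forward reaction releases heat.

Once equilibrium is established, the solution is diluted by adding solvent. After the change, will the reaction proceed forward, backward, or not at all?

right

Dilution lowers every aqueous concentration by the same factor. Δn_aq = 3 − 0 = +3, so the system shifts toward the side with more dissolved moles — to the right.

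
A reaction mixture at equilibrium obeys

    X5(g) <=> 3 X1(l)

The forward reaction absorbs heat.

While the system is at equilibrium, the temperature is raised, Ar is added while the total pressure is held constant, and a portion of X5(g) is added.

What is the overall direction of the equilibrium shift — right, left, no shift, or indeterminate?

The forward reaction is endothermic. Raising T favours the endothermic direction — shift to the right.
Adding inert gas at constant total pressure expands the volume and lowers every reacting partial pressure. With Δn_gas = 0 − 1 = -1, Q moves away from K toward the side with fewer gas moles, so the system shifts toward the side with more gas moles — to the left.
Adding X5 (g), a reactant, drives the reaction to the right.
The individual effects push in opposite directions; without quantitative information the net direction cannot be determined.

cannot be determined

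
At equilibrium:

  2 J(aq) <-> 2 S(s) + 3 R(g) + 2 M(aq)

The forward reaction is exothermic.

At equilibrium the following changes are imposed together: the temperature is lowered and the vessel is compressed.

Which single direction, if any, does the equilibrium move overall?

cannot be determined

The forward reaction is exothermic. Lowering T favours the exothermic direction — shift to the right.
Gas moles: reactants 0, products 3 (Δn_gas = +3). Compression shifts the system toward the side with fewer moles of gas — to the left.
The individual effects push in opposite directions; without quantitative information the net direction cannot be determined.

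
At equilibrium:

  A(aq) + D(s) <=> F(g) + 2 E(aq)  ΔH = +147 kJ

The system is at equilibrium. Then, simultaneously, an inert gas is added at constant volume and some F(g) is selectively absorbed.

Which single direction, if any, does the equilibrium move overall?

At constant volume, adding an inert gas leaves every reacting species' partial pressure unchanged, so Q is unchanged — no shift from this change.
Removing F (g), a product, drives the reaction to the right.
Only the nonzero effect(s) matter; the net shift is to the right.

right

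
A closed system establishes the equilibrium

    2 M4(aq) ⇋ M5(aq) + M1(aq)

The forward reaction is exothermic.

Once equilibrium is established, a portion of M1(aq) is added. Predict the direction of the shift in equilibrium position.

left

Adding M1 (aq), a product, drives the reaction to the left.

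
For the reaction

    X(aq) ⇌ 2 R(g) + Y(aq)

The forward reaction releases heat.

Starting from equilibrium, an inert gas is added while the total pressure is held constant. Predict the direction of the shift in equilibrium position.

Adding inert gas at constant total pressure expands the volume and lowers every reacting partial pressure. With Δn_gas = 2 − 0 = +2, Q moves away from K toward the side with fewer gas moles, so the system shifts toward the side with more gas moles — to the right.

right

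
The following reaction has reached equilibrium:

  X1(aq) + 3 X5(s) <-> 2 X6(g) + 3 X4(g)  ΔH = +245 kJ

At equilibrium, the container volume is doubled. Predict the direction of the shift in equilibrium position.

right

Gas moles: reactants 0, products 5 (Δn_gas = +5). Expansion shifts the system toward the side with more moles of gas — to the right.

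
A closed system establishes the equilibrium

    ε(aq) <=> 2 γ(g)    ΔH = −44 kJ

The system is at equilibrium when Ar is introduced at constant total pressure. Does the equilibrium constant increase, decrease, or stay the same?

unchanged

The equilibrium constant depends only on temperature. This perturbation may move the position of equilibrium, but since T is unchanged, K itself is unchanged.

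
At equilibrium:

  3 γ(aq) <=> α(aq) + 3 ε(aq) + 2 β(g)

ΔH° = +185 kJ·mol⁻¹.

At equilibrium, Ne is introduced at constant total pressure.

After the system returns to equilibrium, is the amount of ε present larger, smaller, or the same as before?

Adding inert gas at constant total pressure expands the volume and lowers every reacting partial pressure. With Δn_gas = 2 − 0 = +2, Q moves away from K toward the side with fewer gas moles, so the system shifts toward the side with more gas moles — to the right.
The net shift is to the right. ε is a product, so its amount increases.

increases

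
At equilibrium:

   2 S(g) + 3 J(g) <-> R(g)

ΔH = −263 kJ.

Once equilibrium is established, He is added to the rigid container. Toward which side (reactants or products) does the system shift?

no shift

At constant volume, adding an inert gas leaves every reacting species' partial pressure unchanged, so Q is unchanged — no shift from this change.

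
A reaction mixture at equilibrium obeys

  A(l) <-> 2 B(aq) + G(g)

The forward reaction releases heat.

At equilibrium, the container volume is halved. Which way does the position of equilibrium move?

left

Gas moles: reactants 0, products 1 (Δn_gas = +1). Compression shifts the system toward the side with fewer moles of gas — to the left.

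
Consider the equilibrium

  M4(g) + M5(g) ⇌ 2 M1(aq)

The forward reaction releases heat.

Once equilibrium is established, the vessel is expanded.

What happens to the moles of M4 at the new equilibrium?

increases

Gas moles: reactants 2, products 0 (Δn_gas = -2). Expansion shifts the system toward the side with more moles of gas — to the left.
The net shift is to the left. M4 is a reactant, so its amount increases.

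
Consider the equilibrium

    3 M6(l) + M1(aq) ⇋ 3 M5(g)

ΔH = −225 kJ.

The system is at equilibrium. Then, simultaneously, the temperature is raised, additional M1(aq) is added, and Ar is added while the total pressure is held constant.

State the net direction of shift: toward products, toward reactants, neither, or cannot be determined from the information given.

cannot be determined

The forward reaction is exothermic. Raising T favours the endothermic direction — shift to the left.
Adding M1 (aq), a reactant, drives the reaction to the right.
Adding inert gas at constant total pressure expands the volume and lowers every reacting partial pressure. With Δn_gas = 3 − 0 = +3, Q moves away from K toward the side with fewer gas moles, so the system shifts toward the side with more gas moles — to the right.
The individual effects push in opposite directions; without quantitative information the net direction cannot be determined.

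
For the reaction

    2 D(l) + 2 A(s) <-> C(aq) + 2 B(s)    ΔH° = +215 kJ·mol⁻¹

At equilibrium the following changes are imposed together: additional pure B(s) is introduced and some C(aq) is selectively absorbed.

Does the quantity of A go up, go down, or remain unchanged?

B is a pure solid; its activity is 1 regardless of amount, so Q is unaffected — no shift from this change.
Removing C (aq), a product, drives the reaction to the right.
The net shift is to the right. A is a reactant, so its amount decreases.

decreases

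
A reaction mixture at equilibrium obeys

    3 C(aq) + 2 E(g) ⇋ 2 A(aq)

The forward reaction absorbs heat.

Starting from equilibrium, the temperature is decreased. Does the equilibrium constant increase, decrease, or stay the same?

decreases

K depends on temperature via the van 't Hoff relation. The forward reaction is endothermic, so lowering T decreases K.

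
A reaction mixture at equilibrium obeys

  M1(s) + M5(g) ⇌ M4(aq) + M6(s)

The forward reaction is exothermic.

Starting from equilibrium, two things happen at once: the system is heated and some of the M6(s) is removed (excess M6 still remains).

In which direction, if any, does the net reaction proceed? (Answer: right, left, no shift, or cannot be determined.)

The forward reaction is exothermic. Raising T favours the endothermic direction — shift to the left.
M6 is a pure solid; its activity is 1 regardless of amount, so Q is unaffected — no shift from this change.
Only the nonzero effect(s) matter; the net shift is to the left.

left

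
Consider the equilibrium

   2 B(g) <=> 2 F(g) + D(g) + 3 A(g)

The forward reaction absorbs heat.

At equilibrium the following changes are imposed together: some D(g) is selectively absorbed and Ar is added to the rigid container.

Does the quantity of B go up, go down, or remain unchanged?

Removing D (g), a product, drives the reaction to the right.
At constant volume, adding an inert gas leaves every reacting species' partial pressure unchanged, so Q is unchanged — no shift from this change.
The net shift is to the right. B is a reactant, so its amount decreases.

decreases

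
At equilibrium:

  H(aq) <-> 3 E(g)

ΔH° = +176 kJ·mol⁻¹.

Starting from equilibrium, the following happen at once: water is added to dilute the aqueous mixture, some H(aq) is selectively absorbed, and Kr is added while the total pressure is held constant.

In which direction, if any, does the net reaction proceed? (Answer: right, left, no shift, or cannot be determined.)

cannot be determined

Dilution lowers every aqueous concentration by the same factor. Δn_aq = 0 − 1 = -1, so the system shifts toward the side with more dissolved moles — to the left.
Removing H (aq), a reactant, drives the reaction to the left.
Adding inert gas at constant total pressure expands the volume and lowers every reacting partial pressure. With Δn_gas = 3 − 0 = +3, Q moves away from K toward the side with fewer gas moles, so the system shifts toward the side with more gas moles — to the right.
The individual effects push in opposite directions; without quantitative information the net direction cannot be determined.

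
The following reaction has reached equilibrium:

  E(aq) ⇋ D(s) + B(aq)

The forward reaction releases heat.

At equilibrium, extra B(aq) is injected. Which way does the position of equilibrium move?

left

Adding B (aq), a product, drives the reaction to the left.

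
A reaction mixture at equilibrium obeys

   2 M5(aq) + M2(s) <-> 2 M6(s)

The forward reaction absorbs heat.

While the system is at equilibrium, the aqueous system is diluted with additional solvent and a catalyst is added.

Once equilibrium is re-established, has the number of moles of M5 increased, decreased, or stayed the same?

increases

Dilution lowers every aqueous concentration by the same factor. Δn_aq = 0 − 2 = -2, so the system shifts toward the side with more dissolved moles — to the left.
A catalyst speeds both forward and reverse rates equally; it changes neither Q nor K — no shift from this change.
The net shift is to the left. M5 is a reactant, so its amount increases.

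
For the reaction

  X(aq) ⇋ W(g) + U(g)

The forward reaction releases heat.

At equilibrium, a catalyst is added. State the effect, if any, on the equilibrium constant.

The equilibrium constant depends only on temperature. This perturbation changes neither the position of equilibrium nor K.

unchanged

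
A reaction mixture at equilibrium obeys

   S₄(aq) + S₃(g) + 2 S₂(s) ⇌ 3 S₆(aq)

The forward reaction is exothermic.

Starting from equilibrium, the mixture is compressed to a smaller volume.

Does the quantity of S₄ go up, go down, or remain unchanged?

Gas moles: reactants 1, products 0 (Δn_gas = -1). Compression shifts the system toward the side with fewer moles of gas — to the right.
The net shift is to the right. S₄ is a reactant, so its amount decreases.

decreases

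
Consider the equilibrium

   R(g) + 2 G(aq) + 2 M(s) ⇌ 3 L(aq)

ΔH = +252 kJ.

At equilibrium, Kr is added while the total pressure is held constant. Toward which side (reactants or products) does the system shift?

Adding inert gas at constant total pressure expands the volume and lowers every reacting partial pressure. With Δn_gas = 0 − 1 = -1, Q moves away from K toward the side with fewer gas moles, so the system shifts toward the side with more gas moles — to the left.

left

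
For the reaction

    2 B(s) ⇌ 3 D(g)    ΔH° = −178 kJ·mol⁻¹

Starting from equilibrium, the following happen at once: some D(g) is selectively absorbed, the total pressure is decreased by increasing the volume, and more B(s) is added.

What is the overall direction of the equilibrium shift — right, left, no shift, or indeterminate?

right

Removing D (g), a product, drives the reaction to the right.
Gas moles: reactants 0, products 3 (Δn_gas = +3). Expansion shifts the system toward the side with more moles of gas — to the right.
B is a pure solid; its activity is 1 regardless of amount, so Q is unaffected — no shift from this change.
Only the nonzero effect(s) matter; the net shift is to the right.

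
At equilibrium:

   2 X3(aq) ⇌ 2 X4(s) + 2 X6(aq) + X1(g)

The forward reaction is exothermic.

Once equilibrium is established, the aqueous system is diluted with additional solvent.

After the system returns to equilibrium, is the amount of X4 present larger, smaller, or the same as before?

unchanged

Dilution scales every aqueous concentration by the same factor. Δn_aq = 2 − 2 = 0, so Q is unchanged — no shift.
No net shift occurs, so the amount of X4 is unchanged.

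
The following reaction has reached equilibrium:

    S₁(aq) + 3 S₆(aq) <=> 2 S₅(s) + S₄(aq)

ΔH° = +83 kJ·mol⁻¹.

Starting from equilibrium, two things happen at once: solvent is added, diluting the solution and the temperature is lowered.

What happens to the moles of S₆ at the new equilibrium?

increases

Dilution lowers every aqueous concentration by the same factor. Δn_aq = 1 − 4 = -3, so the system shifts toward the side with more dissolved moles — to the left.
The forward reaction is endothermic. Lowering T favours the exothermic direction — shift to the left.
The net shift is to the left. S₆ is a reactant, so its amount increases.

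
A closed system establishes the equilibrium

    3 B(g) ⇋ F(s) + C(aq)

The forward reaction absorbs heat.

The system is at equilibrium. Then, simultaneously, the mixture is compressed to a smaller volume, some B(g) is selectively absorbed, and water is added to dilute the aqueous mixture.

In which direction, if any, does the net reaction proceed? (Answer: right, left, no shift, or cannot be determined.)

cannot be determined

Gas moles: reactants 3, products 0 (Δn_gas = -3). Compression shifts the system toward the side with fewer moles of gas — to the right.
Removing B (g), a reactant, drives the reaction to the left.
Dilution lowers every aqueous concentration by the same factor. Δn_aq = 1 − 0 = +1, so the system shifts toward the side with more dissolved moles — to the right.
The individual effects push in opposite directions; without quantitative information the net direction cannot be determined.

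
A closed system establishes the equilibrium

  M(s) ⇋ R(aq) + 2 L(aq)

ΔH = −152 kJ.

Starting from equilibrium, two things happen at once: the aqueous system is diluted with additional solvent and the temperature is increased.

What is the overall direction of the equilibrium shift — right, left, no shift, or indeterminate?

Dilution lowers every aqueous concentration by the same factor. Δn_aq = 3 − 0 = +3, so the system shifts toward the side with more dissolved moles — to the right.
The forward reaction is exothermic. Raising T favours the endothermic direction — shift to the left.
The individual effects push in opposite directions; without quantitative information the net direction cannot be determined.

cannot be determined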